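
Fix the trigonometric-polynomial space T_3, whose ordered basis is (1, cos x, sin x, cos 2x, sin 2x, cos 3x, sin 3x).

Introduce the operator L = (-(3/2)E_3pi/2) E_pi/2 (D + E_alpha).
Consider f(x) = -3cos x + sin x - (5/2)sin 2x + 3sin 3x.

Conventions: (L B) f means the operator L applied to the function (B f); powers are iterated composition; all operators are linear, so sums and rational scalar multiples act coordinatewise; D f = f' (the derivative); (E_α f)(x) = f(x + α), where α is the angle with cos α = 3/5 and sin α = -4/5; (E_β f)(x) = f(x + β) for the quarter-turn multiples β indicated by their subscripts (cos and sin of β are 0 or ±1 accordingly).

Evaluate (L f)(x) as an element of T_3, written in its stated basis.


D f = cos x + 3sin x - 5cos 2x + 9cos 3x
E_alpha f = -(13/5)cos x - (9/5)sin x + (12/5)cos 2x + (7/10)sin 2x - (132/125)cos 3x - (351/125)sin 3x
(D + E_alpha) f = -(8/5)cos x + (6/5)sin x - (13/5)cos 2x + (7/10)sin 2x + (993/125)cos 3x - (351/125)sin 3x
E_pi/2 (D + E_alpha) f = (6/5)cos x + (8/5)sin x + (13/5)cos 2x - (7/10)sin 2x + (351/125)cos 3x + (993/125)sin 3x
E_3pi/2 (E_pi/2 (D + E_alpha)) f = -(8/5)cos x + (6/5)sin x - (13/5)cos 2x + (7/10)sin 2x + (993/125)cos 3x - (351/125)sin 3x
(-(3/2)E_3pi/2) (E_pi/2 (D + E_alpha)) f = (12/5)cos x - (9/5)sin x + (39/10)cos 2x - (21/20)sin 2x - (2979/250)cos 3x + (1053/250)sin 3x

the image equals g(x) = (12/5)cos x - (9/5)sin x + (39/10)cos 2x - (21/20)sin 2x - (2979/250)cos 3x + (1053/250)sin 3x


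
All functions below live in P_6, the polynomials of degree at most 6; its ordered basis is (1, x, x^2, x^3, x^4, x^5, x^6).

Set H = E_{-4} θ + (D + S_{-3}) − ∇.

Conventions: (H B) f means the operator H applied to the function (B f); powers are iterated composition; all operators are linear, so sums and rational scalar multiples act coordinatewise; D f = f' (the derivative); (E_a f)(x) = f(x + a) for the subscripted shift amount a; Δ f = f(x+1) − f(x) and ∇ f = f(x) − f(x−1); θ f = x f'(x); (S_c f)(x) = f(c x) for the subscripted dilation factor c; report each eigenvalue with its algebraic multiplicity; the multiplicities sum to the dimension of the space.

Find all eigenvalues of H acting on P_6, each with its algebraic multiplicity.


image of 1: 1
image of x: -2x - 4
image of x^2: 11x^2 - 16x + 33
image of x^3: -24x^3 - 36x^2 + 147x - 193
image of x^4: 85x^4 - 64x^3 + 390x^2 - 1028x + 1025
image of x^5: -238x^5 - 100x^4 + 810x^3 - 3210x^2 + 6405x - 5121
image of x^6: 735x^6 - 144x^5 + 1455x^4 - 7700x^3 + 23055x^2 - 36870x + 24577
the matrix is upper triangular; its diagonal is (1, -2, 11, -24, 85, -238, 735)
for a triangular matrix the eigenvalues are the diagonal entries, with algebraic multiplicity their repetition count

λ = -238 (multiplicity 1), λ = -24 (multiplicity 1), λ = -2 (multiplicity 1), λ = 1 (multiplicity 1), λ = 11 (multiplicity 1), λ = 85 (multiplicity 1), λ = 735 (multiplicity 1)


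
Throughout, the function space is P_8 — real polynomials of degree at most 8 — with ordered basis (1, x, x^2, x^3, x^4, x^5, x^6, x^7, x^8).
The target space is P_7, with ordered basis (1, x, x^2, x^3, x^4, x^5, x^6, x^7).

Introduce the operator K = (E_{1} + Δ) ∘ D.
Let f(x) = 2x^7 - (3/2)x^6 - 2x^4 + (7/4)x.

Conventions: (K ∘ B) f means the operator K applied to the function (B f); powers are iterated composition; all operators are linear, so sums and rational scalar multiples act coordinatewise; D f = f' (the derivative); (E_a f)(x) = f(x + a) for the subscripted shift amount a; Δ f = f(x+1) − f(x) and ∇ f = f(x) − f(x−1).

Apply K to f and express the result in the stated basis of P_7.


g(x) = 14x^6 + 159x^5 + 330x^4 + 372x^3 + 192x^2 + 30x - 17/4

D f = 14x^6 - 9x^5 - 8x^3 + 7/4
E_{1} D f = 14x^6 + 75x^5 + 165x^4 + 182x^3 + 96x^2 + 15x - 5/4
Δ D f = 84x^5 + 165x^4 + 190x^3 + 96x^2 + 15x - 3
(E_{1} + Δ) D f = 14x^6 + 159x^5 + 330x^4 + 372x^3 + 192x^2 + 30x - 17/4


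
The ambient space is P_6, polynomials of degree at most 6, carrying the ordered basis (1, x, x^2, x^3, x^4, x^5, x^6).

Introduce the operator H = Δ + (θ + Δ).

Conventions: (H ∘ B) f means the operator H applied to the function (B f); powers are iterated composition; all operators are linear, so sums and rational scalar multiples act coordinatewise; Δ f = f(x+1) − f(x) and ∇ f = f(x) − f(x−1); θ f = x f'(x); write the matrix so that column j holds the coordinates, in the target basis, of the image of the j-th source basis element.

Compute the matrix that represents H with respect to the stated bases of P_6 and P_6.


image of 1: 0
image of x: x + 2
image of x^2: 2x^2 + 4x + 2
image of x^3: 3x^3 + 6x^2 + 6x + 2
image of x^4: 4x^4 + 8x^3 + 12x^2 + 8x + 2
image of x^5: 5x^5 + 10x^4 + 20x^3 + 20x^2 + 10x + 2
image of x^6: 6x^6 + 12x^5 + 30x^4 + 40x^3 + 30x^2 + 12x + 2
each image's coordinates form column j of the matrix

the matrix is [[0, 2, 2, 2, 2, 2, 2]; [0, 1, 4, 6, 8, 10, 12]; [0, 0, 2, 6, 12, 20, 30]; [0, 0, 0, 3, 8, 20, 40]; [0, 0, 0, 0, 4, 10, 30]; [0, 0, 0, 0, 0, 5, 12]; [0, 0, 0, 0, 0, 0, 6]] (rows listed top to bottom)


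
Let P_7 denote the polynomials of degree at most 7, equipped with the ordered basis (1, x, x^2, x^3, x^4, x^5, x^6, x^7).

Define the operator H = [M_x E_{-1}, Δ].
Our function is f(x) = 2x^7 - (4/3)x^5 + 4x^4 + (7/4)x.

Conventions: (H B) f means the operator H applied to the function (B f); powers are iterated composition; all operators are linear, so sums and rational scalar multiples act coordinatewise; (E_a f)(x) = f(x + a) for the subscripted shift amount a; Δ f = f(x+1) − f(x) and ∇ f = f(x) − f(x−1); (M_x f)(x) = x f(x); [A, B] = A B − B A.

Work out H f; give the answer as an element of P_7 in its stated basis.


g(x) = -2x^7 + (4/3)x^5 - 4x^4 - (7/4)x

Δ f = 14x^6 + 42x^5 + (190/3)x^4 + (218/3)x^3 + (158/3)x^2 + (70/3)x + 77/12
E_{-1} Δ f = 14x^6 - 42x^5 + (190/3)x^4 - (122/3)x^3 + (14/3)x^2 + (26/3)x - 19/12
M_x E_{-1} Δ f = 14x^7 - 42x^6 + (190/3)x^5 - (122/3)x^4 + (14/3)x^3 + (26/3)x^2 - (19/12)x
E_{-1} f = 2x^7 - 14x^6 + (122/3)x^5 - (178/3)x^4 + (122/3)x^3 - (14/3)x^2 - (83/12)x + 19/12
M_x E_{-1} f = 2x^8 - 14x^7 + (122/3)x^6 - (178/3)x^5 + (122/3)x^4 - (14/3)x^3 - (83/12)x^2 + (19/12)x
Δ (M_x E_{-1}) f = 16x^7 - 42x^6 + 62x^5 - (110/3)x^4 + (14/3)x^3 + (26/3)x^2 + (1/6)x
[M_x E_{-1}, Δ] f = -2x^7 + (4/3)x^5 - 4x^4 - (7/4)x


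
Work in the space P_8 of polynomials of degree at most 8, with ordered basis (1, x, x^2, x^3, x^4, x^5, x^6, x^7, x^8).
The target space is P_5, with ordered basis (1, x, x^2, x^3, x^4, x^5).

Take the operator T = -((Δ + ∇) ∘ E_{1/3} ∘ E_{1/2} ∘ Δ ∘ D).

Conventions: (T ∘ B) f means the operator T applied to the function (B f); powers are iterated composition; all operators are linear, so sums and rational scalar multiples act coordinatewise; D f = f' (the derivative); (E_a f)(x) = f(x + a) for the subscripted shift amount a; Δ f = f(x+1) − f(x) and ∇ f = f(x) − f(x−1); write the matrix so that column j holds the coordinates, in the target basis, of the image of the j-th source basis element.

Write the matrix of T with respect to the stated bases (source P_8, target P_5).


the matrix is [[0, 0, 0, -12, -64, -790/3, -8720/9, -362159/108, -904568/81]; [0, 0, 0, 0, -48, -320, -1580, -61040/9, -724318/27]; [0, 0, 0, 0, 0, -120, -960, -5530, -244160/9]; [0, 0, 0, 0, 0, 0, -240, -2240, -44240/3]; [0, 0, 0, 0, 0, 0, 0, -420, -4480]; [0, 0, 0, 0, 0, 0, 0, 0, -672]] (rows listed top to bottom)

image of 1: 0
image of x: 0
image of x^2: 0
image of x^3: -12
image of x^4: -48x - 64
image of x^5: -120x^2 - 320x - 790/3
image of x^6: -240x^3 - 960x^2 - 1580x - 8720/9
image of x^7: -420x^4 - 2240x^3 - 5530x^2 - (61040/9)x - 362159/108
image of x^8: -672x^5 - 4480x^4 - (44240/3)x^3 - (244160/9)x^2 - (724318/27)x - 904568/81
each image's coordinates form column j of the matrix


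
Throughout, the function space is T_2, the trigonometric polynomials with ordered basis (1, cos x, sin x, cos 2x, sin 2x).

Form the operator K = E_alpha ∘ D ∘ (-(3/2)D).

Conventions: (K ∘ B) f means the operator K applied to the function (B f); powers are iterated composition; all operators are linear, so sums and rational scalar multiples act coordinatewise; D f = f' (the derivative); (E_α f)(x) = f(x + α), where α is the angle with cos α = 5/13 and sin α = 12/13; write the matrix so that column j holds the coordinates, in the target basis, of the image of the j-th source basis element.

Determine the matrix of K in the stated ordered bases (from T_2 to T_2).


image of 1: 0
image of cos x: (15/26)cos x - (18/13)sin x
image of sin x: (18/13)cos x + (15/26)sin x
image of cos 2x: -(714/169)cos 2x - (720/169)sin 2x
image of sin 2x: (720/169)cos 2x - (714/169)sin 2x
each image's coordinates form column j of the matrix

the matrix is [[0, 0, 0, 0, 0]; [0, 15/26, 18/13, 0, 0]; [0, -18/13, 15/26, 0, 0]; [0, 0, 0, -714/169, 720/169]; [0, 0, 0, -720/169, -714/169]] (rows listed top to bottom)


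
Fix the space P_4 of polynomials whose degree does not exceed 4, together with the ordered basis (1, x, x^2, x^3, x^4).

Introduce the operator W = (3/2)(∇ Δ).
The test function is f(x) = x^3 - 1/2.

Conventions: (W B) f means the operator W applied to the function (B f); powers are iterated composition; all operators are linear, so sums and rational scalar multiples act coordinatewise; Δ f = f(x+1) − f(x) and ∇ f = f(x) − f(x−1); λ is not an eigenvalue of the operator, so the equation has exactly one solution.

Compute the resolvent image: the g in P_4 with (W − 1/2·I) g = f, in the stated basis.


write g with unknown coordinates in the stated basis and equate coefficients in (W − 1/2·I) g = f
solving from the highest basis element down gives g = -2x^3 - 36x + 1
check: W g = -18x
so W g − 1/2·g = x^3 - 1/2 = f ✓

the image equals g(x) = -2x^3 - 36x + 1


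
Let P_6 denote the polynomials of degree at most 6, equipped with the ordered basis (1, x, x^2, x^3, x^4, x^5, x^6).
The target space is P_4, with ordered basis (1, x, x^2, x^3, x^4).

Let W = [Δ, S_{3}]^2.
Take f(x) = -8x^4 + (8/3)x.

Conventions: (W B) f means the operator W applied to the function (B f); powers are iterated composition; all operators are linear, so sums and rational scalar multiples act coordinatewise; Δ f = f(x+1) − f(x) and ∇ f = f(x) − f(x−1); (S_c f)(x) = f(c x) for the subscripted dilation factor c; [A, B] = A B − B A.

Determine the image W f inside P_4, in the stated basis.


S_{3} f = -648x^4 + 8x
Δ S_{3} f = -2592x^3 - 3888x^2 - 2592x - 640
Δ f = -32x^3 - 48x^2 - 32x - 16/3
S_{3} Δ f = -864x^3 - 432x^2 - 96x - 16/3
[Δ, S_{3}] f = -1728x^3 - 3456x^2 - 2496x - 1904/3
S_{3} [Δ, S_{3}] f = -46656x^3 - 31104x^2 - 7488x - 1904/3
Δ S_{3} [Δ, S_{3}] f = -139968x^2 - 202176x - 85248
Δ [Δ, S_{3}] f = -5184x^2 - 12096x - 7680
S_{3} Δ [Δ, S_{3}] f = -46656x^2 - 36288x - 7680
[Δ, S_{3}] [Δ, S_{3}] f = -93312x^2 - 165888x - 77568

the result is g(x) = -93312x^2 - 165888x - 77568


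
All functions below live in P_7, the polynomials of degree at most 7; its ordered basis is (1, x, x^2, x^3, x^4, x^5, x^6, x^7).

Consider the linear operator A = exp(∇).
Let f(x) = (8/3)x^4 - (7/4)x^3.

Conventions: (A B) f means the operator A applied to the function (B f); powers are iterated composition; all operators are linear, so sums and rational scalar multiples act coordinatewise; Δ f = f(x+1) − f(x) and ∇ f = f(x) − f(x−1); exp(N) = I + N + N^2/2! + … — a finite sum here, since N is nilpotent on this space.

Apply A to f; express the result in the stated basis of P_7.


the result is g(x) = (8/3)x^4 + (107/12)x^3 - (21/4)x^2 - (32/3)x + 53/12

order-1 term: (32/3)x^3 - (85/4)x^2 + (191/12)x - 53/12
order-2 term: 16x^2 - (149/4)x + 287/12
order-3 term: (32/3)x - 71/4
order-4 term: 8/3
the series for exp(∇) f terminates at order 4
exp(∇) f = (8/3)x^4 + (107/12)x^3 - (21/4)x^2 - (32/3)x + 53/12


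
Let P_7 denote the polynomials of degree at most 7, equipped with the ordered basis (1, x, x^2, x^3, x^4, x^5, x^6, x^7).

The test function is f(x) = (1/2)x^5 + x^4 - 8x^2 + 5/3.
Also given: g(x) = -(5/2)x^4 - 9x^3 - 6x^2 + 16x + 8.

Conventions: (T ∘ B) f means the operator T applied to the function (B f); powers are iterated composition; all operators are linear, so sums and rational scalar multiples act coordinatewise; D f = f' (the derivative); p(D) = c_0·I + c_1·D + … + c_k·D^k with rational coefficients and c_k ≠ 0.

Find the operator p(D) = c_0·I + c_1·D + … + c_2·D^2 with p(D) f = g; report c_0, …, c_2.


D^0 f = (1/2)x^5 + x^4 - 8x^2 + 5/3
D^1 f = (5/2)x^4 + 4x^3 - 16x
D^2 f = 10x^3 + 12x^2 - 16
matching coefficients of g against c_0 f + c_1 Df + … from the top degree down determines the c_i
solution: c_0 = 0, c_1 = -1, c_2 = -1/2

p(D) = -D − (1/2)·D^2, i.e. c_0 = 0, c_1 = -1, c_2 = -1/2


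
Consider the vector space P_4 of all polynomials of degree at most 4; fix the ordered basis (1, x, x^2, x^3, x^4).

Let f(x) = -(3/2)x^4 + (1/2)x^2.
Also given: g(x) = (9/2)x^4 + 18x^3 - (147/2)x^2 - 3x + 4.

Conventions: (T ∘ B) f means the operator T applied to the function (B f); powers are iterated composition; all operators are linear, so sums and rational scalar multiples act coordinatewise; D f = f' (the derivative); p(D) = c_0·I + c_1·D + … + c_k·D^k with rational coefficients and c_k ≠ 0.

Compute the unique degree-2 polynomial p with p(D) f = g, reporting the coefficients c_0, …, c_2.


p(D) = -3·I − 3·D + 4·D^2, i.e. c_0 = -3, c_1 = -3, c_2 = 4

D^0 f = -(3/2)x^4 + (1/2)x^2
D^1 f = -6x^3 + x
D^2 f = -18x^2 + 1
matching coefficients of g against c_0 f + c_1 Df + … from the top degree down determines the c_i
solution: c_0 = -3, c_1 = -3, c_2 = 4


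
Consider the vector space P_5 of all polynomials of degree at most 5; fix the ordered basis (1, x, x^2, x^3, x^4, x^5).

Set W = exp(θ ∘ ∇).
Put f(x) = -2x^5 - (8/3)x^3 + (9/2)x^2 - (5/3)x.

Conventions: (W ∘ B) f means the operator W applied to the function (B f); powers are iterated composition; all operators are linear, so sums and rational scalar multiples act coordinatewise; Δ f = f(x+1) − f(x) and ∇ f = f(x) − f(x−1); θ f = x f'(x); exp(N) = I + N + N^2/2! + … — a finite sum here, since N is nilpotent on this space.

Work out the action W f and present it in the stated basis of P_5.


g(x) = -2x^5 - 40x^4 - (548/3)x^3 - (223/2)x^2 + (238/3)x

order-1 term: -40x^4 + 60x^3 - 56x^2 + 27x
order-2 term: -240x^3 + 420x^2 - 226x
order-3 term: -480x^2 + 520x
order-4 term: -240x
the series for exp(θ ∘ ∇) f terminates at order 4
exp(θ ∘ ∇) f = -2x^5 - 40x^4 - (548/3)x^3 - (223/2)x^2 + (238/3)x


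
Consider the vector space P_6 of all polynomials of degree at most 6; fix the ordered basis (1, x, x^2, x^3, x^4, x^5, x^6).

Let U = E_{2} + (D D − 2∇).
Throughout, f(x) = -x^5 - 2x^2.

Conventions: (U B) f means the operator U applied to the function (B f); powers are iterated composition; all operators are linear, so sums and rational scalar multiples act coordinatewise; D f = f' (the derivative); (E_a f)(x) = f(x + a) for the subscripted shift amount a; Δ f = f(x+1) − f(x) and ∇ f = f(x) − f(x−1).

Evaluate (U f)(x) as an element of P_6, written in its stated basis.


the result is g(x) = -x^5 - 80x^3 - 62x^2 - 90x - 46

E_{2} f = -x^5 - 10x^4 - 40x^3 - 82x^2 - 88x - 40
D f = -5x^4 - 4x
D D f = -20x^3 - 4
∇ f = -5x^4 + 10x^3 - 10x^2 + x + 1
(-2∇) f = 10x^4 - 20x^3 + 20x^2 - 2x - 2
(D D − 2∇) f = 10x^4 - 40x^3 + 20x^2 - 2x - 6
(E_{2} + (D D − 2∇)) f = -x^5 - 80x^3 - 62x^2 - 90x - 46


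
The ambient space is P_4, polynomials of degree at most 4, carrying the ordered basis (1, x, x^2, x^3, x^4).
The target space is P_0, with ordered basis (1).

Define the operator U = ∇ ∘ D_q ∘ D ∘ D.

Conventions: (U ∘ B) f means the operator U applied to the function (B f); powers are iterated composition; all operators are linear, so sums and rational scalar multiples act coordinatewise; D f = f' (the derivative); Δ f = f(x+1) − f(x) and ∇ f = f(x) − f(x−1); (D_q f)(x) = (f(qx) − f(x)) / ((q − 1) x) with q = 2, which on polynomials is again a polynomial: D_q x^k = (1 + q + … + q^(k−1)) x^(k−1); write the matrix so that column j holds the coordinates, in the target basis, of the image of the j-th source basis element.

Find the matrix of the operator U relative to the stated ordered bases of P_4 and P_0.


image of 1: 0
image of x: 0
image of x^2: 0
image of x^3: 0
image of x^4: 36
each image's coordinates form column j of the matrix

the matrix is [[0, 0, 0, 0, 36]] (rows listed top to bottom)


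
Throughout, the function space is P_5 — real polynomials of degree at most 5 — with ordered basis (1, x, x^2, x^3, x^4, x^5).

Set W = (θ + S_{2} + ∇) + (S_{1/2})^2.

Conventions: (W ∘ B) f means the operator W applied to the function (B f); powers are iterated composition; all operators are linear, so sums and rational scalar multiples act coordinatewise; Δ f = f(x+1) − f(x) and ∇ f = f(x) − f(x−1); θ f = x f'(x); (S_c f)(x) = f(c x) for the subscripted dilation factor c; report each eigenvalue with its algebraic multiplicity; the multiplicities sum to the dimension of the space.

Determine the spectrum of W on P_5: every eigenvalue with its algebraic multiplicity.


image of 1: 2
image of x: (13/4)x + 1
image of x^2: (97/16)x^2 + 2x - 1
image of x^3: (705/64)x^3 + 3x^2 - 3x + 1
image of x^4: (5121/256)x^4 + 4x^3 - 6x^2 + 4x - 1
image of x^5: (37889/1024)x^5 + 5x^4 - 10x^3 + 10x^2 - 5x + 1
the matrix is upper triangular; its diagonal is (2, 13/4, 97/16, 705/64, 5121/256, 37889/1024)
for a triangular matrix the eigenvalues are the diagonal entries, with algebraic multiplicity their repetition count

λ = 2 (multiplicity 1), λ = 13/4 (multiplicity 1), λ = 97/16 (multiplicity 1), λ = 705/64 (multiplicity 1), λ = 5121/256 (multiplicity 1), λ = 37889/1024 (multiplicity 1)


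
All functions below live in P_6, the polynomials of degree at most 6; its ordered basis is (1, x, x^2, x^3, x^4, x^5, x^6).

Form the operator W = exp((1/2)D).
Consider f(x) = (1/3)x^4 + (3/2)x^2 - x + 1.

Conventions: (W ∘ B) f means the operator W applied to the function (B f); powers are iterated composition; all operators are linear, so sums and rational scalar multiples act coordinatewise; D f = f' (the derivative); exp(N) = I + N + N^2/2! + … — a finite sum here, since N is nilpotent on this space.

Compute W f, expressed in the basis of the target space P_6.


order-1 term: (2/3)x^3 + (3/2)x - 1/2
order-2 term: (1/2)x^2 + 3/8
order-3 term: (1/6)x
order-4 term: 1/48
the series for exp((1/2)D) f terminates at order 4
exp((1/2)D) f = (1/3)x^4 + (2/3)x^3 + 2x^2 + (2/3)x + 43/48

g(x) = (1/3)x^4 + (2/3)x^3 + 2x^2 + (2/3)x + 43/48


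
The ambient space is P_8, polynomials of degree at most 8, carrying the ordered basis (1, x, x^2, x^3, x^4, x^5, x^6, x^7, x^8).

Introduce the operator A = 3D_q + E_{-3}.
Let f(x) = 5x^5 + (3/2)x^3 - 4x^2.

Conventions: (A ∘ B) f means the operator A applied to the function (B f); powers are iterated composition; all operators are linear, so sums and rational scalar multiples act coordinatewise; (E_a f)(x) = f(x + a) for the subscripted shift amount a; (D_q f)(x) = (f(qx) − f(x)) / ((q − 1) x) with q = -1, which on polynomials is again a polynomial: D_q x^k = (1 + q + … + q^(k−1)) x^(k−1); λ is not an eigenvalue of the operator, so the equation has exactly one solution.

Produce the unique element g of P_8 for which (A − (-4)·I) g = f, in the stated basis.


write g with unknown coordinates in the stated basis and equate coefficients in (A − (-4)·I) g = f
solving from the highest basis element down gives g = x^5 + (12/5)x^4 - (597/50)x^3 + (1619/125)x^2 + (63573/1250)x - 97587/1250
check: A g = x^5 - (48/5)x^4 + (2463/50)x^3 - (6976/125)x^2 - (127146/625)x + 195174/625
so A g − (-4)·g = 5x^5 + (3/2)x^3 - 4x^2 = f ✓

g(x) = x^5 + (12/5)x^4 - (597/50)x^3 + (1619/125)x^2 + (63573/1250)x - 97587/1250


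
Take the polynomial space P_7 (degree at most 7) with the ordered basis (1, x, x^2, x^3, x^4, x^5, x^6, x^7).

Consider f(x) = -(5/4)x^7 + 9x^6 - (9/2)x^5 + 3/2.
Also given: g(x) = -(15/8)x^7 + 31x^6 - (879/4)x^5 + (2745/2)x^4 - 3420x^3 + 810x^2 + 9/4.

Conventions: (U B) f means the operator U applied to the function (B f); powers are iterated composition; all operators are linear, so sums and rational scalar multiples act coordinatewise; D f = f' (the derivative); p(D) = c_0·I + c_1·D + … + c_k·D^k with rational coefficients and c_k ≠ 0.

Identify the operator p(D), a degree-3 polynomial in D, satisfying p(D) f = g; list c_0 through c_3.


D^0 f = -(5/4)x^7 + 9x^6 - (9/2)x^5 + 3/2
D^1 f = -(35/4)x^6 + 54x^5 - (45/2)x^4
D^2 f = -(105/2)x^5 + 270x^4 - 90x^3
D^3 f = -(525/2)x^4 + 1080x^3 - 270x^2
matching coefficients of g against c_0 f + c_1 Df + … from the top degree down determines the c_i
solution: c_0 = 3/2, c_1 = -2, c_2 = 2, c_3 = -3

p(D) = (3/2)·I − 2·D + 2·D^2 − 3·D^3, i.e. c_0 = 3/2, c_1 = -2, c_2 = 2, c_3 = -3


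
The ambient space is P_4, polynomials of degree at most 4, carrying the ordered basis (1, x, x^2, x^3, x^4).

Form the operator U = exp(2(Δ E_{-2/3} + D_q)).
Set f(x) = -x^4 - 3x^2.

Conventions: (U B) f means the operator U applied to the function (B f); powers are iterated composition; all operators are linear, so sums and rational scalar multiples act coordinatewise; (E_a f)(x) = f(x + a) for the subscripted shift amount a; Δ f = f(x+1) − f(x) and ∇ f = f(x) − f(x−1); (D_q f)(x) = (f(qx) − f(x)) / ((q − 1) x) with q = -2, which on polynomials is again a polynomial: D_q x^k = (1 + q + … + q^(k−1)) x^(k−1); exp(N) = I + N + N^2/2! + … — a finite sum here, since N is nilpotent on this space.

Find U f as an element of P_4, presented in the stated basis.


the result is g(x) = -x^4 + 2x^3 + 13x^2 + (4/3)x - 206/27

order-1 term: 2x^3 + 4x^2 - (26/3)x + 64/27
order-2 term: 12x^2 + 2x - 18
order-3 term: 8x
order-4 term: 8
the series for exp(2(Δ E_{-2/3} + D_q)) f terminates at order 4
exp(2(Δ E_{-2/3} + D_q)) f = -x^4 + 2x^3 + 13x^2 + (4/3)x - 206/27


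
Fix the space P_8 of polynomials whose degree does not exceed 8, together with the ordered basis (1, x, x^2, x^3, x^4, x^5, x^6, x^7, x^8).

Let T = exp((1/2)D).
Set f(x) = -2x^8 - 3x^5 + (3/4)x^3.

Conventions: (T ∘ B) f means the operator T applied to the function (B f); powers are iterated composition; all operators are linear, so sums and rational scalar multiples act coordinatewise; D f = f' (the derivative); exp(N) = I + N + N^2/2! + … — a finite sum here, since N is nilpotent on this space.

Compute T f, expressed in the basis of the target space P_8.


g(x) = -2x^8 - 8x^7 - 14x^6 - 17x^5 - (65/4)x^4 - (41/4)x^3 - (7/2)x^2 - (1/2)x - 1/128

order-1 term: -8x^7 - (15/2)x^4 + (9/8)x^2
order-2 term: -14x^6 - (15/2)x^3 + (9/16)x
order-3 term: -14x^5 - (15/4)x^2 + 3/32
order-4 term: -(35/4)x^4 - (15/16)x
order-5 term: -(7/2)x^3 - 3/32
order-6 term: -(7/8)x^2
order-7 term: -(1/8)x
order-8 term: -1/128
the series for exp((1/2)D) f terminates at order 8
exp((1/2)D) f = -2x^8 - 8x^7 - 14x^6 - 17x^5 - (65/4)x^4 - (41/4)x^3 - (7/2)x^2 - (1/2)x - 1/128


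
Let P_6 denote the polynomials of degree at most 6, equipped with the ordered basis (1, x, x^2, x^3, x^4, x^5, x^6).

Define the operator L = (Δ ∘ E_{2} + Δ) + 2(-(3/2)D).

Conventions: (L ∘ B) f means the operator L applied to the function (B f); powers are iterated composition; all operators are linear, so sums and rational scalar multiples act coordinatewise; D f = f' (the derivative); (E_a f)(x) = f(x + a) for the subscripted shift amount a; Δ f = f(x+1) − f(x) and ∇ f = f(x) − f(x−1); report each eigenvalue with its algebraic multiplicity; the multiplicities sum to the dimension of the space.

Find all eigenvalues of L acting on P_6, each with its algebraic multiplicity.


image of 1: 0
image of x: -1
image of x^2: -2x + 6
image of x^3: -3x^2 + 18x + 20
image of x^4: -4x^3 + 36x^2 + 80x + 66
image of x^5: -5x^4 + 60x^3 + 200x^2 + 330x + 212
image of x^6: -6x^5 + 90x^4 + 400x^3 + 990x^2 + 1272x + 666
the matrix is upper triangular; its diagonal is (0, 0, 0, 0, 0, 0, 0)
for a triangular matrix the eigenvalues are the diagonal entries, with algebraic multiplicity their repetition count

λ = 0 (multiplicity 7)


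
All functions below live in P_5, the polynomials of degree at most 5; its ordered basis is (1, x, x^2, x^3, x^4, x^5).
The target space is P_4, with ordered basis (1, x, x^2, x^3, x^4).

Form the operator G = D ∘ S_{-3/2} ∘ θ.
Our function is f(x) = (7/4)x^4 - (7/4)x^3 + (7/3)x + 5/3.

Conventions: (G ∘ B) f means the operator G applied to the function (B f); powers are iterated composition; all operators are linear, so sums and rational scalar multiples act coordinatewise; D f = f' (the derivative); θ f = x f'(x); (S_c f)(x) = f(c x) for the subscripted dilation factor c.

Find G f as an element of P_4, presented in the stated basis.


the result is g(x) = (567/4)x^3 + (1701/32)x^2 - 7/2

θ f = 7x^4 - (21/4)x^3 + (7/3)x
S_{-3/2} θ f = (567/16)x^4 + (567/32)x^3 - (7/2)x
D S_{-3/2} θ f = (567/4)x^3 + (1701/32)x^2 - 7/2


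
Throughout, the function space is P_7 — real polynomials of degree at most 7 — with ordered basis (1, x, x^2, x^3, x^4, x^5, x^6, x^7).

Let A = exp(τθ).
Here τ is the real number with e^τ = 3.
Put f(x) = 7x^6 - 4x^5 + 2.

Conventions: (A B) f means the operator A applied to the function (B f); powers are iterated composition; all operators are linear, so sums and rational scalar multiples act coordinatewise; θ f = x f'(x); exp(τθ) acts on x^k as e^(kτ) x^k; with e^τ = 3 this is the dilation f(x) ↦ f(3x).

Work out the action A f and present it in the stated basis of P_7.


the result is g(x) = 5103x^6 - 972x^5 + 2

exp(τθ) x^k = e^(kτ) x^k; with e^τ = 3 this sends x^k to 3^k x^k
x^5 ↦ 243 x^5
x^6 ↦ 729 x^6
applying this coordinatewise to f: exp(τθ) f = 5103x^6 - 972x^5 + 2


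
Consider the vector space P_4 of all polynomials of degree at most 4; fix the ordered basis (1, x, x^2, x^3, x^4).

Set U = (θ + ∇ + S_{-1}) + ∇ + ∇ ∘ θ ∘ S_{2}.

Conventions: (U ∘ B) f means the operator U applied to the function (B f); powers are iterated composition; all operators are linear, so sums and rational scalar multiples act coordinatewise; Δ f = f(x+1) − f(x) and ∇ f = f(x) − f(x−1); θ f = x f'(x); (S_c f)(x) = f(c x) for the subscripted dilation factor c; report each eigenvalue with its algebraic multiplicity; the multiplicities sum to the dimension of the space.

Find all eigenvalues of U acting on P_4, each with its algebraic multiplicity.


λ = 0 (multiplicity 1), λ = 1 (multiplicity 1), λ = 2 (multiplicity 1), λ = 3 (multiplicity 1), λ = 5 (multiplicity 1)

image of 1: 1
image of x: 4
image of x^2: 3x^2 + 20x - 10
image of x^3: 2x^3 + 78x^2 - 78x + 26
image of x^4: 5x^4 + 264x^3 - 396x^2 + 264x - 66
the matrix is upper triangular; its diagonal is (1, 0, 3, 2, 5)
for a triangular matrix the eigenvalues are the diagonal entries, with algebraic multiplicity their repetition count


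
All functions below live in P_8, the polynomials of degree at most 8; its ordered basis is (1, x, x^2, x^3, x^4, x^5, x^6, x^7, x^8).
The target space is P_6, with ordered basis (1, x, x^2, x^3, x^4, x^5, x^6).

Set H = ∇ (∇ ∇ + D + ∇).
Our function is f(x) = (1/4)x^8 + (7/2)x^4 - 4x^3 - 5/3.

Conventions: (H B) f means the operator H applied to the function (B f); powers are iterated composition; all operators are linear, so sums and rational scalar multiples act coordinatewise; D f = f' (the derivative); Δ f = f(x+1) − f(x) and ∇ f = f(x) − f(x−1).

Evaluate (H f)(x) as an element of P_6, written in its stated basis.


∇ f = 2x^7 - 7x^6 + 14x^5 - (35/2)x^4 + 28x^3 - 40x^2 + 28x - 31/4
∇ ∇ f = 14x^6 - 84x^5 + 245x^4 - 420x^3 + 476x^2 - 360x + 273/2
D f = 2x^7 + 14x^3 - 12x^2
∇ f = 2x^7 - 7x^6 + 14x^5 - (35/2)x^4 + 28x^3 - 40x^2 + 28x - 31/4
(∇ ∇ + D + ∇) f = 4x^7 + 7x^6 - 70x^5 + (455/2)x^4 - 378x^3 + 424x^2 - 332x + 515/4
∇ (∇ ∇ + D + ∇) f = 28x^6 - 42x^5 - 315x^4 + 1610x^3 - 3220x^2 + 3256x - 2869/2

g(x) = 28x^6 - 42x^5 - 315x^4 + 1610x^3 - 3220x^2 + 3256x - 2869/2


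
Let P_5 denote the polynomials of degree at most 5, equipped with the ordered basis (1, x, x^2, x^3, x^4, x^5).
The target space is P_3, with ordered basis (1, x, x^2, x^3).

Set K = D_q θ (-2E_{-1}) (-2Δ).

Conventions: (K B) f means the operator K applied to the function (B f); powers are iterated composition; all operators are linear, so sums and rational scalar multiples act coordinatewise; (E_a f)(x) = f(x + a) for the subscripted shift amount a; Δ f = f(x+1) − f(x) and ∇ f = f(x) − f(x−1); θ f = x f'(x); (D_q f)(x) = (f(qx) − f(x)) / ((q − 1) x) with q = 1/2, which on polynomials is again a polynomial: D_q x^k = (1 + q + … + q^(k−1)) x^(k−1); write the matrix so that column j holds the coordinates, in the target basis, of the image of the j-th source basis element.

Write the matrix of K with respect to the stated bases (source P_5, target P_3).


image of 1: 0
image of x: 0
image of x^2: 8
image of x^3: 36x - 12
image of x^4: 84x^2 - 72x + 16
image of x^5: 150x^3 - 210x^2 + 120x - 20
each image's coordinates form column j of the matrix

the matrix is [[0, 0, 8, -12, 16, -20]; [0, 0, 0, 36, -72, 120]; [0, 0, 0, 0, 84, -210]; [0, 0, 0, 0, 0, 150]] (rows listed top to bottom)


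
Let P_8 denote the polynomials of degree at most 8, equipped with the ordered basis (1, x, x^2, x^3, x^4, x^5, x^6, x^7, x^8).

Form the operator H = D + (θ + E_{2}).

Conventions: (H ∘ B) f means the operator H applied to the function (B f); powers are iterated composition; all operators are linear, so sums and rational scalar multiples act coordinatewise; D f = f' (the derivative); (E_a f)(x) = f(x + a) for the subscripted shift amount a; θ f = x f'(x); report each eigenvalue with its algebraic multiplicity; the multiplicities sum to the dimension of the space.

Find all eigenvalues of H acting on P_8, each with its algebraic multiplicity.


image of 1: 1
image of x: 2x + 3
image of x^2: 3x^2 + 6x + 4
image of x^3: 4x^3 + 9x^2 + 12x + 8
image of x^4: 5x^4 + 12x^3 + 24x^2 + 32x + 16
image of x^5: 6x^5 + 15x^4 + 40x^3 + 80x^2 + 80x + 32
image of x^6: 7x^6 + 18x^5 + 60x^4 + 160x^3 + 240x^2 + 192x + 64
image of x^7: 8x^7 + 21x^6 + 84x^5 + 280x^4 + 560x^3 + 672x^2 + 448x + 128
image of x^8: 9x^8 + 24x^7 + 112x^6 + 448x^5 + 1120x^4 + 1792x^3 + 1792x^2 + 1024x + 256
the matrix is upper triangular; its diagonal is (1, 2, 3, 4, 5, 6, 7, 8, 9)
for a triangular matrix the eigenvalues are the diagonal entries, with algebraic multiplicity their repetition count

λ = 1 (multiplicity 1), λ = 2 (multiplicity 1), λ = 3 (multiplicity 1), λ = 4 (multiplicity 1), λ = 5 (multiplicity 1), λ = 6 (multiplicity 1), λ = 7 (multiplicity 1), λ = 8 (multiplicity 1), λ = 9 (multiplicity 1)


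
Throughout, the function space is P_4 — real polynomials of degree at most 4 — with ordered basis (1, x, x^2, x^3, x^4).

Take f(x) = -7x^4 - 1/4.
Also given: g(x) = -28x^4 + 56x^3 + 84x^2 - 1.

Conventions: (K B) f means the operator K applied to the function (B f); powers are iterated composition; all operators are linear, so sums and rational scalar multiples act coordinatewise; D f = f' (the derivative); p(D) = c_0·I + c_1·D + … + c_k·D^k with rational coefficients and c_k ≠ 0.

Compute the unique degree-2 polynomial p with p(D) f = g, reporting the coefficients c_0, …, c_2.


c_0 = 4, c_1 = -2, c_2 = -1

D^0 f = -7x^4 - 1/4
D^1 f = -28x^3
D^2 f = -84x^2
matching coefficients of g against c_0 f + c_1 Df + … from the top degree down determines the c_i
solution: c_0 = 4, c_1 = -2, c_2 = -1


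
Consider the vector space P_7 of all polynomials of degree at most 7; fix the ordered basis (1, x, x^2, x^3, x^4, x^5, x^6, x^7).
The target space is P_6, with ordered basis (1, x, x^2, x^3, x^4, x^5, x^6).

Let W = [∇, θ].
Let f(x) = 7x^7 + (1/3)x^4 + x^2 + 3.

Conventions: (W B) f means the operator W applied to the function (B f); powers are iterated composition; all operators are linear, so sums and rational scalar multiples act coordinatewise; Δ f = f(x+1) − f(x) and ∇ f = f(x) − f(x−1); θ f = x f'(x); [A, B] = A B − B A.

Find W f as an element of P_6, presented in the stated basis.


θ f = 49x^7 + (4/3)x^4 + 2x^2
∇ θ f = 343x^6 - 1029x^5 + 1715x^4 - (5129/3)x^3 + 1021x^2 - (1001/3)x + 137/3
∇ f = 49x^6 - 147x^5 + 245x^4 - (731/3)x^3 + 145x^2 - (137/3)x + 17/3
θ ∇ f = 294x^6 - 735x^5 + 980x^4 - 731x^3 + 290x^2 - (137/3)x
[∇, θ] f = 49x^6 - 294x^5 + 735x^4 - (2936/3)x^3 + 731x^2 - 288x + 137/3

the result is g(x) = 49x^6 - 294x^5 + 735x^4 - (2936/3)x^3 + 731x^2 - 288x + 137/3


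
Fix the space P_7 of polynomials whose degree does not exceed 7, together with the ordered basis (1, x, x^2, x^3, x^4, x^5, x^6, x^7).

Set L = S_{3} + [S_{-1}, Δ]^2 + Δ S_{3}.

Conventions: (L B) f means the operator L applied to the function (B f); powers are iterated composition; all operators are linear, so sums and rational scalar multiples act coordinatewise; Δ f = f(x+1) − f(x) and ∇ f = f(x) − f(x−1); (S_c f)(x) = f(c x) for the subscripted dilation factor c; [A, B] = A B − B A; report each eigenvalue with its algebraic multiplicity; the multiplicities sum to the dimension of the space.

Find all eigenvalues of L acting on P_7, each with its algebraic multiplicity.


image of 1: 1
image of x: 3x + 3
image of x^2: 9x^2 + 18x + 1
image of x^3: 27x^3 + 81x^2 + 57x + 27
image of x^4: 81x^4 + 324x^3 + 438x^2 + 324x + 49
image of x^5: 243x^5 + 1215x^4 + 2350x^3 + 2430x^2 + 1055x + 243
image of x^6: 729x^6 + 4374x^5 + 10815x^4 + 14580x^3 + 10455x^2 + 4374x + 601
image of x^7: 2187x^7 + 15309x^6 + 45759x^5 + 76545x^4 + 75425x^3 + 45927x^2 + 14413x + 2187
the matrix is upper triangular; its diagonal is (1, 3, 9, 27, 81, 243, 729, 2187)
for a triangular matrix the eigenvalues are the diagonal entries, with algebraic multiplicity their repetition count

λ = 1 (multiplicity 1), λ = 3 (multiplicity 1), λ = 9 (multiplicity 1), λ = 27 (multiplicity 1), λ = 81 (multiplicity 1), λ = 243 (multiplicity 1), λ = 729 (multiplicity 1), λ = 2187 (multiplicity 1)


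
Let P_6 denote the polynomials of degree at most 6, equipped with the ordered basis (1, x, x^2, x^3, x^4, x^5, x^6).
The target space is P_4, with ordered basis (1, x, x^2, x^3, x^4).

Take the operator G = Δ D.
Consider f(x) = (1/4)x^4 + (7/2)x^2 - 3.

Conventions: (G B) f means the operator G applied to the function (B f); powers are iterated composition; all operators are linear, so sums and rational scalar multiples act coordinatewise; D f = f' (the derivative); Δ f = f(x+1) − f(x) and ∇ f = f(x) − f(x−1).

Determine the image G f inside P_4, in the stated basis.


g(x) = 3x^2 + 3x + 8

D f = x^3 + 7x
Δ D f = 3x^2 + 3x + 8


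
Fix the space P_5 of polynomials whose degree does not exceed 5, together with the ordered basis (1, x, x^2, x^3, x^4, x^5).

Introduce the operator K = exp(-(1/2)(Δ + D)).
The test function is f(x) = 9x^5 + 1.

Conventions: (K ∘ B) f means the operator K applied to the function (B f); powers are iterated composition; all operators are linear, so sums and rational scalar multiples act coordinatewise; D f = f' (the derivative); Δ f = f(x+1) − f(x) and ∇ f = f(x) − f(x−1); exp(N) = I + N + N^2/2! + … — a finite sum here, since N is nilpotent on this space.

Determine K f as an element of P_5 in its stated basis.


order-1 term: -45x^4 - 45x^3 - 45x^2 - (45/2)x - 9/2
order-2 term: 90x^3 + 135x^2 + (495/4)x + 45
order-3 term: -90x^2 - 135x - 315/4
order-4 term: 45x + 45
order-5 term: -9
the series for exp(-(1/2)(Δ + D)) f terminates at order 5
exp(-(1/2)(Δ + D)) f = 9x^5 - 45x^4 + 45x^3 + (45/4)x - 5/4

g(x) = 9x^5 - 45x^4 + 45x^3 + (45/4)x - 5/4


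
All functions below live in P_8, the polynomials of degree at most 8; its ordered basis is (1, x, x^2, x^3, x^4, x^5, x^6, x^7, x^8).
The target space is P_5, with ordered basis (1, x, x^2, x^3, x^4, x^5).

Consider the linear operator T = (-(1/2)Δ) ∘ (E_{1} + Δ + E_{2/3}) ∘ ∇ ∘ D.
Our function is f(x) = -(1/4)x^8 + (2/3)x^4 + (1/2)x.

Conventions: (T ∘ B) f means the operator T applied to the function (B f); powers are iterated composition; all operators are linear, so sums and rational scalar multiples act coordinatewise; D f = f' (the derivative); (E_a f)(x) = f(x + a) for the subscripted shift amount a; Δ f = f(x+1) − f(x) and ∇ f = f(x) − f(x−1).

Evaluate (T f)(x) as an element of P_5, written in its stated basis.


g(x) = 84x^5 + 560x^4 + (3500/3)x^3 + (13720/9)x^2 + (26644/27)x + 21568/81

D f = -2x^7 + (8/3)x^3 + 1/2
∇ D f = -14x^6 + 42x^5 - 70x^4 + 70x^3 - 34x^2 + 6x + 2/3
E_{1} ∇ D f = -14x^6 - 42x^5 - 70x^4 - 70x^3 - 34x^2 - 6x + 2/3
Δ ∇ D f = -84x^5 - 140x^3 - 12x
E_{2/3} ∇ D f = -14x^6 - 14x^5 - (70/3)x^4 - (350/27)x^3 + (62/27)x^2 + (118/81)x + 562/729
(E_{1} + Δ + E_{2/3}) ∇ D f = -28x^6 - 140x^5 - (280/3)x^4 - (6020/27)x^3 - (856/27)x^2 - (1340/81)x + 1048/729
Δ ((E_{1} + Δ + E_{2/3}) ∘ ∇ ∘ D) f = -168x^5 - 1120x^4 - (7000/3)x^3 - (27440/9)x^2 - (53288/27)x - 43136/81
(-(1/2)Δ) ((E_{1} + Δ + E_{2/3}) ∘ ∇ ∘ D) f = 84x^5 + 560x^4 + (3500/3)x^3 + (13720/9)x^2 + (26644/27)x + 21568/81


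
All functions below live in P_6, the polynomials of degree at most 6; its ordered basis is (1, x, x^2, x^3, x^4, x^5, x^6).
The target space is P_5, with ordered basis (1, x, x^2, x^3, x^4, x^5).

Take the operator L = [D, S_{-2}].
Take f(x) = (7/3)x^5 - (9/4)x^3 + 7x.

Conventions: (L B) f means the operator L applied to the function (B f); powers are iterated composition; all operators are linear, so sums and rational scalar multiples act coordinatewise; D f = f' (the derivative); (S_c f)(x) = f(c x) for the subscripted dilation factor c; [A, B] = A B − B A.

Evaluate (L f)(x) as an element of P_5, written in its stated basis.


g(x) = -560x^4 + 81x^2 - 21

S_{-2} f = -(224/3)x^5 + 18x^3 - 14x
D S_{-2} f = -(1120/3)x^4 + 54x^2 - 14
D f = (35/3)x^4 - (27/4)x^2 + 7
S_{-2} D f = (560/3)x^4 - 27x^2 + 7
[D, S_{-2}] f = -560x^4 + 81x^2 - 21


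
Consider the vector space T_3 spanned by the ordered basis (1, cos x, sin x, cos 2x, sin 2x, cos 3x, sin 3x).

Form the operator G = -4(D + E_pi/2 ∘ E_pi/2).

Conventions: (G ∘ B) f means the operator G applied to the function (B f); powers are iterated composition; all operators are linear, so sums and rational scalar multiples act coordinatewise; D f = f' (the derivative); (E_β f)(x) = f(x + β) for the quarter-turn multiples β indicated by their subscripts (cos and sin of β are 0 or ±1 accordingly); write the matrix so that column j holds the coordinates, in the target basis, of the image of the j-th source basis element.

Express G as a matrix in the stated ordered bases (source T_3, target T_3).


image of 1: -4
image of cos x: 4cos x + 4sin x
image of sin x: -4cos x + 4sin x
image of cos 2x: -4cos 2x + 8sin 2x
image of sin 2x: -8cos 2x - 4sin 2x
image of cos 3x: 4cos 3x + 12sin 3x
image of sin 3x: -12cos 3x + 4sin 3x
each image's coordinates form column j of the matrix

the matrix is [[-4, 0, 0, 0, 0, 0, 0]; [0, 4, -4, 0, 0, 0, 0]; [0, 4, 4, 0, 0, 0, 0]; [0, 0, 0, -4, -8, 0, 0]; [0, 0, 0, 8, -4, 0, 0]; [0, 0, 0, 0, 0, 4, -12]; [0, 0, 0, 0, 0, 12, 4]] (rows listed top to bottom)


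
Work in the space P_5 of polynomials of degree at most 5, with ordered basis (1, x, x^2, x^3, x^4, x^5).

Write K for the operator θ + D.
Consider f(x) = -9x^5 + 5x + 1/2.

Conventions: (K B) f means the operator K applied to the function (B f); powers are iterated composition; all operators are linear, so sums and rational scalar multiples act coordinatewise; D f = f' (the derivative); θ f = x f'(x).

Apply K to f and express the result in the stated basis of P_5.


the result is g(x) = -45x^5 - 45x^4 + 5x + 5

θ f = -45x^5 + 5x
D f = -45x^4 + 5
(θ + D) f = -45x^5 - 45x^4 + 5x + 5


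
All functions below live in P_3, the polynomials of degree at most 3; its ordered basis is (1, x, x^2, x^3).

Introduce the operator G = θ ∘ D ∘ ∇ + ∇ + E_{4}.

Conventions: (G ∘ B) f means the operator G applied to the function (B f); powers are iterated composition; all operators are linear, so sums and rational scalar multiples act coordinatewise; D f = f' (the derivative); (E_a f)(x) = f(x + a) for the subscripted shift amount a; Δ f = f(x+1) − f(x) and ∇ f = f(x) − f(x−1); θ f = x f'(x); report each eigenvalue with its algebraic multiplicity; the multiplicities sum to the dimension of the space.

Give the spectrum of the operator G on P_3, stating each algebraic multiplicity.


λ = 1 (multiplicity 4)

image of 1: 1
image of x: x + 5
image of x^2: x^2 + 10x + 15
image of x^3: x^3 + 15x^2 + 51x + 65
the matrix is upper triangular; its diagonal is (1, 1, 1, 1)
for a triangular matrix the eigenvalues are the diagonal entries, with algebraic multiplicity their repetition count
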